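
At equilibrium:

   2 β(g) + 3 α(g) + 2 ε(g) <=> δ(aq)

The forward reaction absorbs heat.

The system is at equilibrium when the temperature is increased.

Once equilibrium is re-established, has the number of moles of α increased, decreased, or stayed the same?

The forward reaction is endothermic. Raising T favours the endothermic direction — shift to the right.
The net shift is to the right. α is a reactant, so its amount decreases.

decreases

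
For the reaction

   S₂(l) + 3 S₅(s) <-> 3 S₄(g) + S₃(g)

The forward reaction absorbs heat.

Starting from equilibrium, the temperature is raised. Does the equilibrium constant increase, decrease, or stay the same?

increases

K depends on temperature via the van 't Hoff relation. The forward reaction is endothermic, so raising T increases K.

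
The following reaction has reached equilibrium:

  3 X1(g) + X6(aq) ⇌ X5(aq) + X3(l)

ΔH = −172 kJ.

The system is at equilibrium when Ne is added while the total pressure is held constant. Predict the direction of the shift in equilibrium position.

left

Adding inert gas at constant total pressure expands the volume and lowers every reacting partial pressure. With Δn_gas = 0 − 3 = -3, Q moves away from K toward the side with fewer gas moles, so the system shifts toward the side with more gas moles — to the left.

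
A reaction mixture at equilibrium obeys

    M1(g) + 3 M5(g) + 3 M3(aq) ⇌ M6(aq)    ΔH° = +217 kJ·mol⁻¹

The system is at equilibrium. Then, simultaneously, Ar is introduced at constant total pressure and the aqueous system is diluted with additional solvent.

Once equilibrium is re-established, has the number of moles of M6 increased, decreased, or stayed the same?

Adding inert gas at constant total pressure expands the volume and lowers every reacting partial pressure. With Δn_gas = 0 − 4 = -4, Q moves away from K toward the side with fewer gas moles, so the system shifts toward the side with more gas moles — to the left.
Dilution lowers every aqueous concentration by the same factor. Δn_aq = 1 − 3 = -2, so the system shifts toward the side with more dissolved moles — to the left.
The net shift is to the left. M6 is a product, so its amount decreases.

decreases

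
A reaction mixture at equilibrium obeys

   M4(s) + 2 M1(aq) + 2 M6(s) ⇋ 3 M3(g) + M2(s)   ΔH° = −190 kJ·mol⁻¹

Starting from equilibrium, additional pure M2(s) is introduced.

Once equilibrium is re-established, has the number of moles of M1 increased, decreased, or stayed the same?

M2 is a pure solid; its activity is 1 regardless of amount, so Q is unaffected — no shift from this change.
No net shift occurs, so the amount of M1 is unchanged.

unchanged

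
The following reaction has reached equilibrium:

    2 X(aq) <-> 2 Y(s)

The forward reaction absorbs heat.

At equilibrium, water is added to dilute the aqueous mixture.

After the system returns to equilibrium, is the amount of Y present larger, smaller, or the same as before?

decreases

Dilution lowers every aqueous concentration by the same factor. Δn_aq = 0 − 2 = -2, so the system shifts toward the side with more dissolved moles — to the left.
The net shift is to the left. Y is a product, so its amount decreases.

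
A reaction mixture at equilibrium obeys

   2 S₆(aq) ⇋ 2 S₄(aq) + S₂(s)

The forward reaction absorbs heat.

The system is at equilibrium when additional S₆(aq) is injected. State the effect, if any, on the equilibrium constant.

The equilibrium constant depends only on temperature. This perturbation may move the position of equilibrium, but since T is unchanged, K itself is unchanged.

unchanged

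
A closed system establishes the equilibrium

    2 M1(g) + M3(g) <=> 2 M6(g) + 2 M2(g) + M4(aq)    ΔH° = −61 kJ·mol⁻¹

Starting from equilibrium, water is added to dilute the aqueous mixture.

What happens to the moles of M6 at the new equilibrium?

increases

Dilution lowers every aqueous concentration by the same factor. Δn_aq = 1 − 0 = +1, so the system shifts toward the side with more dissolved moles — to the right.
The net shift is to the right. M6 is a product, so its amount increases.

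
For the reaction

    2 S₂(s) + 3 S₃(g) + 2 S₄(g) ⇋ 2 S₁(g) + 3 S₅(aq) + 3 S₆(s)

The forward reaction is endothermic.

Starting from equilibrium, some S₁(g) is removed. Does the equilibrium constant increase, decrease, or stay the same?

The equilibrium constant depends only on temperature. This perturbation may move the position of equilibrium, but since T is unchanged, K itself is unchanged.

unchanged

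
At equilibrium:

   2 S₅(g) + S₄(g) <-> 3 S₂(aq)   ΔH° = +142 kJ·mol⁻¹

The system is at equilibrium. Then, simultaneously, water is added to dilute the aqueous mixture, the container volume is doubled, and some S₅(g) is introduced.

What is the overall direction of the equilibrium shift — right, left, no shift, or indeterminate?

Dilution lowers every aqueous concentration by the same factor. Δn_aq = 3 − 0 = +3, so the system shifts toward the side with more dissolved moles — to the right.
Gas moles: reactants 3, products 0 (Δn_gas = -3). Expansion shifts the system toward the side with more moles of gas — to the left.
Adding S₅ (g), a reactant, drives the reaction to the right.
The individual effects push in opposite directions; without quantitative information the net direction cannot be determined.

cannot be determined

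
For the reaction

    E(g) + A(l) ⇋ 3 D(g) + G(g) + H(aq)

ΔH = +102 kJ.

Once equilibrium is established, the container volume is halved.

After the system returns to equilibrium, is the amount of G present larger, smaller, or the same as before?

Gas moles: reactants 1, products 4 (Δn_gas = +3). Compression shifts the system toward the side with fewer moles of gas — to the left.
The net shift is to the left. G is a product, so its amount decreases.

decreases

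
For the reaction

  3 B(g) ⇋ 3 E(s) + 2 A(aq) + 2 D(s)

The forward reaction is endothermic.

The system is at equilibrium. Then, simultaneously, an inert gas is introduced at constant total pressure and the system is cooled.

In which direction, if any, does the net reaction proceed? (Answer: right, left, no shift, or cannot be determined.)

Adding inert gas at constant total pressure expands the volume and lowers every reacting partial pressure. With Δn_gas = 0 − 3 = -3, Q moves away from K toward the side with fewer gas moles, so the system shifts toward the side with more gas moles — to the left.
The forward reaction is endothermic. Lowering T favours the exothermic direction — shift to the left.
All effects act in the same direction — net shift to the left.

left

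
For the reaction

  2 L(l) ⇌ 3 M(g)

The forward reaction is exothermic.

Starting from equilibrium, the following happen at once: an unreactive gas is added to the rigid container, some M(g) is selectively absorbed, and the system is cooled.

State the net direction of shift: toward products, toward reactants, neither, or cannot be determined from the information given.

At constant volume, adding an inert gas leaves every reacting species' partial pressure unchanged, so Q is unchanged — no shift from this change.
Removing M (g), a product, drives the reaction to the right.
The forward reaction is exothermic. Lowering T favours the exothermic direction — shift to the right.
Only the nonzero effect(s) matter; the net shift is to the right.

right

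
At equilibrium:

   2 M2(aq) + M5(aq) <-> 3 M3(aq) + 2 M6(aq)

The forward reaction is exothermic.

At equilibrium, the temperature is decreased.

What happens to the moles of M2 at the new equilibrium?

The forward reaction is exothermic. Lowering T favours the exothermic direction — shift to the right.
The net shift is to the right. M2 is a reactant, so its amount decreases.

decreases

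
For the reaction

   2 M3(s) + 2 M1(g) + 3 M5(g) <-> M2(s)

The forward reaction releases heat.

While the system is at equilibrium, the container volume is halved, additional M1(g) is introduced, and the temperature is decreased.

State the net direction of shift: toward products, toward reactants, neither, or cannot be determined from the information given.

Gas moles: reactants 5, products 0 (Δn_gas = -5). Compression shifts the system toward the side with fewer moles of gas — to the right.
Adding M1 (g), a reactant, drives the reaction to the right.
The forward reaction is exothermic. Lowering T favours the exothermic direction — shift to the right.
All effects act in the same direction — net shift to the right.

right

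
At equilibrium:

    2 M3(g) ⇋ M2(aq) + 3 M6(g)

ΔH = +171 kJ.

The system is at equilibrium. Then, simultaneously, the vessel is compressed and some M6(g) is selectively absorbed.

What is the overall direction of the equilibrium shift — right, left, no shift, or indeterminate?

Gas moles: reactants 2, products 3 (Δn_gas = +1). Compression shifts the system toward the side with fewer moles of gas — to the left.
Removing M6 (g), a product, drives the reaction to the right.
The individual effects push in opposite directions; without quantitative information the net direction cannot be determined.

cannot be determined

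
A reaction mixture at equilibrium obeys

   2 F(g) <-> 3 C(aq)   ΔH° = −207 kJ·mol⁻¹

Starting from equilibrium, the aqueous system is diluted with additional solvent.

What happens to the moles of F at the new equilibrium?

Dilution lowers every aqueous concentration by the same factor. Δn_aq = 3 − 0 = +3, so the system shifts toward the side with more dissolved moles — to the right.
The net shift is to the right. F is a reactant, so its amount decreases.

decreases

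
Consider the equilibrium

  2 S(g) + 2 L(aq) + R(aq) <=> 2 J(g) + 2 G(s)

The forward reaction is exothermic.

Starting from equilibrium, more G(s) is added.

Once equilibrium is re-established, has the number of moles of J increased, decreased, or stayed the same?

unchanged

G is a pure solid; its activity is 1 regardless of amount, so Q is unaffected — no shift from this change.
No net shift occurs, so the amount of J is unchanged.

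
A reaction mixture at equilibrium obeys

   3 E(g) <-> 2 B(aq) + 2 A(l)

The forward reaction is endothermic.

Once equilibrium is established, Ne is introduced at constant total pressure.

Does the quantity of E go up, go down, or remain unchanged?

Adding inert gas at constant total pressure expands the volume and lowers every reacting partial pressure. With Δn_gas = 0 − 3 = -3, Q moves away from K toward the side with fewer gas moles, so the system shifts toward the side with more gas moles — to the left.
The net shift is to the left. E is a reactant, so its amount increases.

increases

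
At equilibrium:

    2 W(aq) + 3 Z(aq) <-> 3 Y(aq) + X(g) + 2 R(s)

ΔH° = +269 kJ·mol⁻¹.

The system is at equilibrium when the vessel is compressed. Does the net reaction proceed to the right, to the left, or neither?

Gas moles: reactants 0, products 1 (Δn_gas = +1). Compression shifts the system toward the side with fewer moles of gas — to the left.

left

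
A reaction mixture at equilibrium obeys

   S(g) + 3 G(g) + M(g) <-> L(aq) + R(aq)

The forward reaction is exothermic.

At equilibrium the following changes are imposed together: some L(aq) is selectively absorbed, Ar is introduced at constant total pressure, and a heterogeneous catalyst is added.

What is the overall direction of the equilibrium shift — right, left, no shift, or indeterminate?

cannot be determined

Removing L (aq), a product, drives the reaction to the right.
Adding inert gas at constant total pressure expands the volume and lowers every reacting partial pressure. With Δn_gas = 0 − 5 = -5, Q moves away from K toward the side with fewer gas moles, so the system shifts toward the side with more gas moles — to the left.
A catalyst speeds both forward and reverse rates equally; it changes neither Q nor K — no shift from this change.
The individual effects push in opposite directions; without quantitative information the net direction cannot be determined.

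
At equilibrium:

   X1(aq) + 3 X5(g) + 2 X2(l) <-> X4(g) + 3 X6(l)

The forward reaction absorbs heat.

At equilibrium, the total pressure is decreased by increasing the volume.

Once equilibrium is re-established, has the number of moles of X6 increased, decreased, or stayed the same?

decreases

Gas moles: reactants 3, products 1 (Δn_gas = -2). Expansion shifts the system toward the side with more moles of gas — to the left.
The net shift is to the left. X6 is a product, so its amount decreases.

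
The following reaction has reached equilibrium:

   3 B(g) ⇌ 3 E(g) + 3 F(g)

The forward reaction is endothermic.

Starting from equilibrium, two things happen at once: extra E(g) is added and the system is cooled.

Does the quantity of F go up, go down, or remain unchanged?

decreases

Adding E (g), a product, drives the reaction to the left.
The forward reaction is endothermic. Lowering T favours the exothermic direction — shift to the left.
The net shift is to the left. F is a product, so its amount decreases.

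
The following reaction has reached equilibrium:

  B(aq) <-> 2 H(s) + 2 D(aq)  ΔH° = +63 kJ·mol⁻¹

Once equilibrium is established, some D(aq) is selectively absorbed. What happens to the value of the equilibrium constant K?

unchanged

The equilibrium constant depends only on temperature. This perturbation may move the position of equilibrium, but since T is unchanged, K itself is unchanged.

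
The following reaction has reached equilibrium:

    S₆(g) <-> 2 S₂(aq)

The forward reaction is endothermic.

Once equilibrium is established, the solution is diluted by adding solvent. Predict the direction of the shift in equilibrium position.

Dilution lowers every aqueous concentration by the same factor. Δn_aq = 2 − 0 = +2, so the system shifts toward the side with more dissolved moles — to the right.

right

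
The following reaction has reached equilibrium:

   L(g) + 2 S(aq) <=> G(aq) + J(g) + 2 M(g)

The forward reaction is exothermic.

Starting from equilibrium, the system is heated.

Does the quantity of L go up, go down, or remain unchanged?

increases

The forward reaction is exothermic. Raising T favours the endothermic direction — shift to the left.
The net shift is to the left. L is a reactant, so its amount increases.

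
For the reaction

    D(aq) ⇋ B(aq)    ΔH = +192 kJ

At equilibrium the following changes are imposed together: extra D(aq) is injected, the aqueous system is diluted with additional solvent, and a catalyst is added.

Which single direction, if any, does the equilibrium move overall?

right

Adding D (aq), a reactant, drives the reaction to the right.
Dilution scales every aqueous concentration by the same factor. Δn_aq = 1 − 1 = 0, so Q is unchanged — no shift.
A catalyst speeds both forward and reverse rates equally; it changes neither Q nor K — no shift from this change.
Only the nonzero effect(s) matter; the net shift is to the right.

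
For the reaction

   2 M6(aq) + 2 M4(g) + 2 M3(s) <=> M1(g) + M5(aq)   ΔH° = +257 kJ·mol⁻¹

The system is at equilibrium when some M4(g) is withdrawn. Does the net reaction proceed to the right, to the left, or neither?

left

Removing M4 (g), a reactant, drives the reaction to the left.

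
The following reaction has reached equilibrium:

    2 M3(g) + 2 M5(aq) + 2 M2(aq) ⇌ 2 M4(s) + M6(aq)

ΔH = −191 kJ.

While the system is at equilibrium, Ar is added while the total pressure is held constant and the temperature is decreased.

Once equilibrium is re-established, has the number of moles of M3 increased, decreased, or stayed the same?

cannot be determined

Adding inert gas at constant total pressure expands the volume and lowers every reacting partial pressure. With Δn_gas = 0 − 2 = -2, Q moves away from K toward the side with fewer gas moles, so the system shifts toward the side with more gas moles — to the left.
The forward reaction is exothermic. Lowering T favours the exothermic direction — shift to the right.
The two effects oppose each other, so the net shift — and hence the change in M3 — cannot be determined from the given information.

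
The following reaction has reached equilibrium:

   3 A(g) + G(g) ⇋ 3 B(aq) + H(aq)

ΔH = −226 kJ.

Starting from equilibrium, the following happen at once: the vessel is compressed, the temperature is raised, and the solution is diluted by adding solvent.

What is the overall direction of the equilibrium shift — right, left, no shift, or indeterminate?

cannot be determined

Gas moles: reactants 4, products 0 (Δn_gas = -4). Compression shifts the system toward the side with fewer moles of gas — to the right.
The forward reaction is exothermic. Raising T favours the endothermic direction — shift to the left.
Dilution lowers every aqueous concentration by the same factor. Δn_aq = 4 − 0 = +4, so the system shifts toward the side with more dissolved moles — to the right.
The individual effects push in opposite directions; without quantitative information the net direction cannot be determined.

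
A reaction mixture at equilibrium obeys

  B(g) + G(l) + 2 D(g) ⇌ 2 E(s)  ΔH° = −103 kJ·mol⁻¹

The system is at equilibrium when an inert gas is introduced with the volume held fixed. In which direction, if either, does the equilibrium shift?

no shift

At constant volume, adding an inert gas leaves every reacting species' partial pressure unchanged, so Q is unchanged — no shift from this change.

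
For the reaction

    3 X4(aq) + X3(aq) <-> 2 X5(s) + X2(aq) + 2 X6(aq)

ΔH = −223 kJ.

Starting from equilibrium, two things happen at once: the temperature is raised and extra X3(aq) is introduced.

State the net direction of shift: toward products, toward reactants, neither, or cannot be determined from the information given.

The forward reaction is exothermic. Raising T favours the endothermic direction — shift to the left.
Adding X3 (aq), a reactant, drives the reaction to the right.
The individual effects push in opposite directions; without quantitative information the net direction cannot be determined.

cannot be determined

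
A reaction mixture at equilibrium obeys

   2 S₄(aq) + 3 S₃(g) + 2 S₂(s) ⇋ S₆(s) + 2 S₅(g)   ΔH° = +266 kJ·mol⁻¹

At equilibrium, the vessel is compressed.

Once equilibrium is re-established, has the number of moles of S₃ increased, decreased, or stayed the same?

decreases

Gas moles: reactants 3, products 2 (Δn_gas = -1). Compression shifts the system toward the side with fewer moles of gas — to the right.
The net shift is to the right. S₃ is a reactant, so its amount decreases.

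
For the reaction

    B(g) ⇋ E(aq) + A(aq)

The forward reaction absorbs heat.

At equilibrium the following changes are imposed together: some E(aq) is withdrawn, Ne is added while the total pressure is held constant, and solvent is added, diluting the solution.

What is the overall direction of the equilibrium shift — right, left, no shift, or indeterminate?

Removing E (aq), a product, drives the reaction to the right.
Adding inert gas at constant total pressure expands the volume and lowers every reacting partial pressure. With Δn_gas = 0 − 1 = -1, Q moves away from K toward the side with fewer gas moles, so the system shifts toward the side with more gas moles — to the left.
Dilution lowers every aqueous concentration by the same factor. Δn_aq = 2 − 0 = +2, so the system shifts toward the side with more dissolved moles — to the right.
The individual effects push in opposite directions; without quantitative information the net direction cannot be determined.

cannot be determined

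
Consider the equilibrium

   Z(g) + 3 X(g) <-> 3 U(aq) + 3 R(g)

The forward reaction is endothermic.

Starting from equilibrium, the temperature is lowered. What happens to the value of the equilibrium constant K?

decreases

K depends on temperature via the van 't Hoff relation. The forward reaction is endothermic, so lowering T decreases K.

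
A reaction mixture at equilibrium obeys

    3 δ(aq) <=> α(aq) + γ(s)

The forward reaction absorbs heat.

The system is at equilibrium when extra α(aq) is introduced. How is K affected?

The equilibrium constant depends only on temperature. This perturbation may move the position of equilibrium, but since T is unchanged, K itself is unchanged.

unchanged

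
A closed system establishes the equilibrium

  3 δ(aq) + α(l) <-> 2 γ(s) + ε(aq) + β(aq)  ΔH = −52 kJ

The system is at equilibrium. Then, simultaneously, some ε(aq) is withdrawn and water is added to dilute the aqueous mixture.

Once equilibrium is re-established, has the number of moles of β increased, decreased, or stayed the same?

Removing ε (aq), a product, drives the reaction to the right.
Dilution lowers every aqueous concentration by the same factor. Δn_aq = 2 − 3 = -1, so the system shifts toward the side with more dissolved moles — to the left.
The two effects oppose each other, so the net shift — and hence the change in β — cannot be determined from the given information.

cannot be determined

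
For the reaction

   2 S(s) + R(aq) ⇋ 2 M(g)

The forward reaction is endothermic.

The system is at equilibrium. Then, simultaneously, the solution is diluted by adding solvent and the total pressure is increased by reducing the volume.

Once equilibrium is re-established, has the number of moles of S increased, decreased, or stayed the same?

Dilution lowers every aqueous concentration by the same factor. Δn_aq = 0 − 1 = -1, so the system shifts toward the side with more dissolved moles — to the left.
Gas moles: reactants 0, products 2 (Δn_gas = +2). Compression shifts the system toward the side with fewer moles of gas — to the left.
The net shift is to the left. S is a reactant, so its amount increases.

increases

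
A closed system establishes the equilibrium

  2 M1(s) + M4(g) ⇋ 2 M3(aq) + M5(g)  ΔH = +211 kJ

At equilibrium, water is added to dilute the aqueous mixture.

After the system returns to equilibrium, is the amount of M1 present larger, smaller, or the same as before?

decreases

Dilution lowers every aqueous concentration by the same factor. Δn_aq = 2 − 0 = +2, so the system shifts toward the side with more dissolved moles — to the right.
The net shift is to the right. M1 is a reactant, so its amount decreases.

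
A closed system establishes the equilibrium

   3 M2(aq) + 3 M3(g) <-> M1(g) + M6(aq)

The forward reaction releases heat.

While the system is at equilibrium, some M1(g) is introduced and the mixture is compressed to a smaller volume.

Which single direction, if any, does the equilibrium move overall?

Adding M1 (g), a product, drives the reaction to the left.
Gas moles: reactants 3, products 1 (Δn_gas = -2). Compression shifts the system toward the side with fewer moles of gas — to the right.
The individual effects push in opposite directions; without quantitative information the net direction cannot be determined.

cannot be determined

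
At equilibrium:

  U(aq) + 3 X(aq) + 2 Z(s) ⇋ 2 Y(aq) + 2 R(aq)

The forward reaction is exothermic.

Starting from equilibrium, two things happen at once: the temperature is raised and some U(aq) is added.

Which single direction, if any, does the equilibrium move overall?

The forward reaction is exothermic. Raising T favours the endothermic direction — shift to the left.
Adding U (aq), a reactant, drives the reaction to the right.
The individual effects push in opposite directions; without quantitative information the net direction cannot be determined.

cannot be determined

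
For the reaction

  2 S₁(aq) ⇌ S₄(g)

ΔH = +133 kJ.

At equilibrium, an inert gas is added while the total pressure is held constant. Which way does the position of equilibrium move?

Adding inert gas at constant total pressure expands the volume and lowers every reacting partial pressure. With Δn_gas = 1 − 0 = +1, Q moves away from K toward the side with fewer gas moles, so the system shifts toward the side with more gas moles — to the right.

right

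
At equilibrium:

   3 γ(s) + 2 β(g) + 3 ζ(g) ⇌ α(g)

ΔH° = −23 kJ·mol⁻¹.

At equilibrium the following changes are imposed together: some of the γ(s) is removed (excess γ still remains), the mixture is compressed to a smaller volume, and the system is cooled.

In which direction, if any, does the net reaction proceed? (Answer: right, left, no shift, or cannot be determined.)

right

γ is a pure solid; its activity is 1 regardless of amount, so Q is unaffected — no shift from this change.
Gas moles: reactants 5, products 1 (Δn_gas = -4). Compression shifts the system toward the side with fewer moles of gas — to the right.
The forward reaction is exothermic. Lowering T favours the exothermic direction — shift to the right.
Only the nonzero effect(s) matter; the net shift is to the right.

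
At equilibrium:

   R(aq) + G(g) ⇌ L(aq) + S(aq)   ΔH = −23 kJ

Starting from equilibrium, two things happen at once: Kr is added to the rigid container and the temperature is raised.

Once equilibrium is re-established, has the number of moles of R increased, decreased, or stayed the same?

increases

At constant volume, adding an inert gas leaves every reacting species' partial pressure unchanged, so Q is unchanged — no shift from this change.
The forward reaction is exothermic. Raising T favours the endothermic direction — shift to the left.
The net shift is to the left. R is a reactant, so its amount increases.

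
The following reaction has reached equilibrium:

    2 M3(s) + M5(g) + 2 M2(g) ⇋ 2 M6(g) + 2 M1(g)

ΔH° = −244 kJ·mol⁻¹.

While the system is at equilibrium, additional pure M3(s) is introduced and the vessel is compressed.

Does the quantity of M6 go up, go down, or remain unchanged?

decreases

M3 is a pure solid; its activity is 1 regardless of amount, so Q is unaffected — no shift from this change.
Gas moles: reactants 3, products 4 (Δn_gas = +1). Compression shifts the system toward the side with fewer moles of gas — to the left.
The net shift is to the left. M6 is a product, so its amount decreases.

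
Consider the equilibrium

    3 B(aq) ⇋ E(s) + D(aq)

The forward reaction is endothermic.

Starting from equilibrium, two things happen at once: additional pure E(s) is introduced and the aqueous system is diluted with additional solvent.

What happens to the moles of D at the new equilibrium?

decreases

E is a pure solid; its activity is 1 regardless of amount, so Q is unaffected — no shift from this change.
Dilution lowers every aqueous concentration by the same factor. Δn_aq = 1 − 3 = -2, so the system shifts toward the side with more dissolved moles — to the left.
The net shift is to the left. D is a product, so its amount decreases.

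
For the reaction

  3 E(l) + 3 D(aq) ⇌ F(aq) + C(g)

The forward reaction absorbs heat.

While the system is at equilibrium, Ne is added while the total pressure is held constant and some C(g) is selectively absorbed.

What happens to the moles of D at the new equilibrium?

Adding inert gas at constant total pressure expands the volume and lowers every reacting partial pressure. With Δn_gas = 1 − 0 = +1, Q moves away from K toward the side with fewer gas moles, so the system shifts toward the side with more gas moles — to the right.
Removing C (g), a product, drives the reaction to the right.
The net shift is to the right. D is a reactant, so its amount decreases.

decreases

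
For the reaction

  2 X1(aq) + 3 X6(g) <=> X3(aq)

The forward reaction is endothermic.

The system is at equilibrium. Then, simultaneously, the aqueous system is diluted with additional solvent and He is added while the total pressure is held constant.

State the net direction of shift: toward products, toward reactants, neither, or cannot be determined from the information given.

left

Dilution lowers every aqueous concentration by the same factor. Δn_aq = 1 − 2 = -1, so the system shifts toward the side with more dissolved moles — to the left.
Adding inert gas at constant total pressure expands the volume and lowers every reacting partial pressure. With Δn_gas = 0 − 3 = -3, Q moves away from K toward the side with fewer gas moles, so the system shifts toward the side with more gas moles — to the left.
All effects act in the same direction — net shift to the left.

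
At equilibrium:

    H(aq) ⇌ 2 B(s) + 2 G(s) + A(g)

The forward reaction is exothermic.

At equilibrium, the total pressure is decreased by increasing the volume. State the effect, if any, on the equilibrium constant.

The equilibrium constant depends only on temperature. This perturbation may move the position of equilibrium, but since T is unchanged, K itself is unchanged.

unchanged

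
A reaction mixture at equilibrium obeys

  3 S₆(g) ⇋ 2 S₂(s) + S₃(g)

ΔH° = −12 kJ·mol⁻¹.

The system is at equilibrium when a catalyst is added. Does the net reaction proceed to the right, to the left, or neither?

A catalyst speeds both forward and reverse rates equally; it changes neither Q nor K — no shift from this change.

no shift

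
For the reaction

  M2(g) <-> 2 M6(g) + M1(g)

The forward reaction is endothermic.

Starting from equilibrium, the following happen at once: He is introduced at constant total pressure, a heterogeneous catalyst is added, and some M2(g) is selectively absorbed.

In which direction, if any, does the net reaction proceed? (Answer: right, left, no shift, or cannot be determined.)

cannot be determined

Adding inert gas at constant total pressure expands the volume and lowers every reacting partial pressure. With Δn_gas = 3 − 1 = +2, Q moves away from K toward the side with fewer gas moles, so the system shifts toward the side with more gas moles — to the right.
A catalyst speeds both forward and reverse rates equally; it changes neither Q nor K — no shift from this change.
Removing M2 (g), a reactant, drives the reaction to the left.
The individual effects push in opposite directions; without quantitative information the net direction cannot be determined.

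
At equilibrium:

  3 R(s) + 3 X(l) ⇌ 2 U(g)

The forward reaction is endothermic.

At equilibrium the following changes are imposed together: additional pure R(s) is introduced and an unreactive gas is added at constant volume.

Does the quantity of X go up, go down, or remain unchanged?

R is a pure solid; its activity is 1 regardless of amount, so Q is unaffected — no shift from this change.
At constant volume, adding an inert gas leaves every reacting species' partial pressure unchanged, so Q is unchanged — no shift from this change.
No net shift occurs, so the amount of X is unchanged.

unchanged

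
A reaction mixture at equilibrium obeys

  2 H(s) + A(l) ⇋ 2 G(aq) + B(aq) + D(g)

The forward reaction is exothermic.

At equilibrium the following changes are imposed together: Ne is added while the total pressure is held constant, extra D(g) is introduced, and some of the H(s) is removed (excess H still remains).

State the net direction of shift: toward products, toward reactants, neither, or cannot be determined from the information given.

Adding inert gas at constant total pressure expands the volume and lowers every reacting partial pressure. With Δn_gas = 1 − 0 = +1, Q moves away from K toward the side with fewer gas moles, so the system shifts toward the side with more gas moles — to the right.
Adding D (g), a product, drives the reaction to the left.
H is a pure solid; its activity is 1 regardless of amount, so Q is unaffected — no shift from this change.
The individual effects push in opposite directions; without quantitative information the net direction cannot be determined.

cannot be determined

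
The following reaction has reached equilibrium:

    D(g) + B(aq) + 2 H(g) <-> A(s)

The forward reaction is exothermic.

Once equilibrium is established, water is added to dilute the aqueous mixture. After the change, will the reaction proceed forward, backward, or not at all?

left

Dilution lowers every aqueous concentration by the same factor. Δn_aq = 0 − 1 = -1, so the system shifts toward the side with more dissolved moles — to the left.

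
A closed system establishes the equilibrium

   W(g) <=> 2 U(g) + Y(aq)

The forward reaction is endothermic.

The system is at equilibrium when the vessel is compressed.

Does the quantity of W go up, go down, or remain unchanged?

Gas moles: reactants 1, products 2 (Δn_gas = +1). Compression shifts the system toward the side with fewer moles of gas — to the left.
The net shift is to the left. W is a reactant, so its amount increases.

increases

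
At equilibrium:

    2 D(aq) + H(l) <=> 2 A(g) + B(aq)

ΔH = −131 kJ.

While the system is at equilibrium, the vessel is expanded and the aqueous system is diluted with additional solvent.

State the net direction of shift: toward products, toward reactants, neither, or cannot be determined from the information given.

cannot be determined

Gas moles: reactants 0, products 2 (Δn_gas = +2). Expansion shifts the system toward the side with more moles of gas — to the right.
Dilution lowers every aqueous concentration by the same factor. Δn_aq = 1 − 2 = -1, so the system shifts toward the side with more dissolved moles — to the left.
The individual effects push in opposite directions; without quantitative information the net direction cannot be determined.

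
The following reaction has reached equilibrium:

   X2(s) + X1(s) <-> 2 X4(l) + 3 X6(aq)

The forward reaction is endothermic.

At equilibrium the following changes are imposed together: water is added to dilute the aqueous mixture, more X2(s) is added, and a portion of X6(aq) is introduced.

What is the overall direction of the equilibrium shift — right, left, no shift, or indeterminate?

cannot be determined

Dilution lowers every aqueous concentration by the same factor. Δn_aq = 3 − 0 = +3, so the system shifts toward the side with more dissolved moles — to the right.
X2 is a pure solid; its activity is 1 regardless of amount, so Q is unaffected — no shift from this change.
Adding X6 (aq), a product, drives the reaction to the left.
The individual effects push in opposite directions; without quantitative information the net direction cannot be determined.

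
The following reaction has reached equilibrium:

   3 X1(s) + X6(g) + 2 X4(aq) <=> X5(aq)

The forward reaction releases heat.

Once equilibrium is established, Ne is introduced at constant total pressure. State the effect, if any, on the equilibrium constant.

unchanged

The equilibrium constant depends only on temperature. This perturbation may move the position of equilibrium, but since T is unchanged, K itself is unchanged.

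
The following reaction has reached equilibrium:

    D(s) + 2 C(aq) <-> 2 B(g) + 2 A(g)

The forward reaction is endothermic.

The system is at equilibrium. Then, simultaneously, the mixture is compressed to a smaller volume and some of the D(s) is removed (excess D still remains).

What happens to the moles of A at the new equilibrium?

decreases

Gas moles: reactants 0, products 4 (Δn_gas = +4). Compression shifts the system toward the side with fewer moles of gas — to the left.
D is a pure solid; its activity is 1 regardless of amount, so Q is unaffected — no shift from this change.
The net shift is to the left. A is a product, so its amount decreases.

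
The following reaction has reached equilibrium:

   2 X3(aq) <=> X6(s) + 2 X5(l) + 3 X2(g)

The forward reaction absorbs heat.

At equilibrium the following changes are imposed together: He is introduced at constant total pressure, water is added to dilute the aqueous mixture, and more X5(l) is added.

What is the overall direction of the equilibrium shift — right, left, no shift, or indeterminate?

cannot be determined

Adding inert gas at constant total pressure expands the volume and lowers every reacting partial pressure. With Δn_gas = 3 − 0 = +3, Q moves away from K toward the side with fewer gas moles, so the system shifts toward the side with more gas moles — to the right.
Dilution lowers every aqueous concentration by the same factor. Δn_aq = 0 − 2 = -2, so the system shifts toward the side with more dissolved moles — to the left.
X5 is a pure liquid; its activity is 1 regardless of amount, so Q is unaffected — no shift from this change.
The individual effects push in opposite directions; without quantitative information the net direction cannot be determined.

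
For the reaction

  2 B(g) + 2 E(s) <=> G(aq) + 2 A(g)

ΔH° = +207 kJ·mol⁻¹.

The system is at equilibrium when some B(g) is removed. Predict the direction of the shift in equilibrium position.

Removing B (g), a reactant, drives the reaction to the left.

left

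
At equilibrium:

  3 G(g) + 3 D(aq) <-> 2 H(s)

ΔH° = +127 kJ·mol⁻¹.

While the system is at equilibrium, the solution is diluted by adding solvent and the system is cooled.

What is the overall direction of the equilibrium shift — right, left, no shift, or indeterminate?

Dilution lowers every aqueous concentration by the same factor. Δn_aq = 0 − 3 = -3, so the system shifts toward the side with more dissolved moles — to the left.
The forward reaction is endothermic. Lowering T favours the exothermic direction — shift to the left.
All effects act in the same direction — net shift to the left.

left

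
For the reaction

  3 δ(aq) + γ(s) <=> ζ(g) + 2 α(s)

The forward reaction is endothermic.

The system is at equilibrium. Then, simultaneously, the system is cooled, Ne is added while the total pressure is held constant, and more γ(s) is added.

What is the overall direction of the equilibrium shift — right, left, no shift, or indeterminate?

cannot be determined

The forward reaction is endothermic. Lowering T favours the exothermic direction — shift to the left.
Adding inert gas at constant total pressure expands the volume and lowers every reacting partial pressure. With Δn_gas = 1 − 0 = +1, Q moves away from K toward the side with fewer gas moles, so the system shifts toward the side with more gas moles — to the right.
γ is a pure solid; its activity is 1 regardless of amount, so Q is unaffected — no shift from this change.
The individual effects push in opposite directions; without quantitative information the net direction cannot be determined.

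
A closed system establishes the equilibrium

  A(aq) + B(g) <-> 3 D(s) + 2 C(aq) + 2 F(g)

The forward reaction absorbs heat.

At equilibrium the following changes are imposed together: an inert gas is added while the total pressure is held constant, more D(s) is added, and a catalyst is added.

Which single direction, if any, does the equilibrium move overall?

right

Adding inert gas at constant total pressure expands the volume and lowers every reacting partial pressure. With Δn_gas = 2 − 1 = +1, Q moves away from K toward the side with fewer gas moles, so the system shifts toward the side with more gas moles — to the right.
D is a pure solid; its activity is 1 regardless of amount, so Q is unaffected — no shift from this change.
A catalyst speeds both forward and reverse rates equally; it changes neither Q nor K — no shift from this change.
Only the nonzero effect(s) matter; the net shift is to the right.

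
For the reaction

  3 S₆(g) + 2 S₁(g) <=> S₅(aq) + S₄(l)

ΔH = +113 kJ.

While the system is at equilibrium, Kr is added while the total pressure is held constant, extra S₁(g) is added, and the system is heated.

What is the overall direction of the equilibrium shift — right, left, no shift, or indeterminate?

cannot be determined

Adding inert gas at constant total pressure expands the volume and lowers every reacting partial pressure. With Δn_gas = 0 − 5 = -5, Q moves away from K toward the side with fewer gas moles, so the system shifts toward the side with more gas moles — to the left.
Adding S₁ (g), a reactant, drives the reaction to the right.
The forward reaction is endothermic. Raising T favours the endothermic direction — shift to the right.
The individual effects push in opposite directions; without quantitative information the net direction cannot be determined.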